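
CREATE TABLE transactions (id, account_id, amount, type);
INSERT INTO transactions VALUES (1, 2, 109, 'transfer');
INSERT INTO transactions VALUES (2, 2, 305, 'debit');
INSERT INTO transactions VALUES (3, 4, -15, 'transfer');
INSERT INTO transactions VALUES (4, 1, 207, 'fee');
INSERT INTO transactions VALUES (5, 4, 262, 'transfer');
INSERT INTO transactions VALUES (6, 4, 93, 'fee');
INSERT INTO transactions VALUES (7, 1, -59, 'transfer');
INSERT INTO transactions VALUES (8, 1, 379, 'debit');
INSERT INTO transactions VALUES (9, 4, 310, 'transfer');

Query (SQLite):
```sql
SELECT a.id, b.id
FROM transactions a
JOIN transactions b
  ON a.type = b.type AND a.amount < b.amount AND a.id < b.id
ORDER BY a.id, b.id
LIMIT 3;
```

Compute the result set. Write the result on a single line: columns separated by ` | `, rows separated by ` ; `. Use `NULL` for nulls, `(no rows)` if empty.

1 | 5 ; 1 | 9 ; 2 | 8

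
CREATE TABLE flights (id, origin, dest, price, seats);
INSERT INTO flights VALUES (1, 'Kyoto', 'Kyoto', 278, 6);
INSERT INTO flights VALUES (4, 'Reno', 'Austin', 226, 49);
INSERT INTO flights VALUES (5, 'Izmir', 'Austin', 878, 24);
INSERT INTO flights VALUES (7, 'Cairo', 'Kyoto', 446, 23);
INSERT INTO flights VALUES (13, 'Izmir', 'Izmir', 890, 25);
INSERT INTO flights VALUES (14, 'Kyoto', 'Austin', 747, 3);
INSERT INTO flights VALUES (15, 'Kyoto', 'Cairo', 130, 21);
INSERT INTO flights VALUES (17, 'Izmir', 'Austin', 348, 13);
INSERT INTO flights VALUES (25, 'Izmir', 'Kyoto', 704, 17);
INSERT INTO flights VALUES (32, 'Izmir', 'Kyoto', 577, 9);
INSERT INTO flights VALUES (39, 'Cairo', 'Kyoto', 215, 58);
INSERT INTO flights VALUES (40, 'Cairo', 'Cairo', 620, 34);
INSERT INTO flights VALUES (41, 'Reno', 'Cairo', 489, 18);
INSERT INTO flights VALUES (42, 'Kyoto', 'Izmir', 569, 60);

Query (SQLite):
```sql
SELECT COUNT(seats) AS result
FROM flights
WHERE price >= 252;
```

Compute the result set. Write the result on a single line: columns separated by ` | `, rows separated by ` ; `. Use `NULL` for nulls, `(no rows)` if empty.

Rows where price >= 252 → seats values: [6, 24, 23, 25, 3, 13, 17, 9, 34, 18, 60].
COUNT(seats) counts non-NULL values → 11.

11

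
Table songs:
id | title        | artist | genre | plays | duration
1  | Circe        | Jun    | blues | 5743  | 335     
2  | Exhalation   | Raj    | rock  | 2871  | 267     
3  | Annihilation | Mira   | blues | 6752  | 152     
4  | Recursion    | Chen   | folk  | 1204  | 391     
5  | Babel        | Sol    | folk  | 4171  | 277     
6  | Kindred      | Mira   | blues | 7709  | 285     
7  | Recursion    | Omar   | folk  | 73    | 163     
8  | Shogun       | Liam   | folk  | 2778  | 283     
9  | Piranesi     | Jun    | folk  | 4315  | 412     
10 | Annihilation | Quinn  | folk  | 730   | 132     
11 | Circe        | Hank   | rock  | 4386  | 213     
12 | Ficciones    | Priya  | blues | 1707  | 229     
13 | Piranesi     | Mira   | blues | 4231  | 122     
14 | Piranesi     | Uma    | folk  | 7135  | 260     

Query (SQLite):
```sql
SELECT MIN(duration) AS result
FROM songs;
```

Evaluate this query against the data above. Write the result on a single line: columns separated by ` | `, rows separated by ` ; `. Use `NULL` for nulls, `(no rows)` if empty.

122

All duration values: [335, 267, 152, 391, 277, 285, 163, 283, 412, 132, 213, 229, 122, 260].
MIN of non-NULL values = 122.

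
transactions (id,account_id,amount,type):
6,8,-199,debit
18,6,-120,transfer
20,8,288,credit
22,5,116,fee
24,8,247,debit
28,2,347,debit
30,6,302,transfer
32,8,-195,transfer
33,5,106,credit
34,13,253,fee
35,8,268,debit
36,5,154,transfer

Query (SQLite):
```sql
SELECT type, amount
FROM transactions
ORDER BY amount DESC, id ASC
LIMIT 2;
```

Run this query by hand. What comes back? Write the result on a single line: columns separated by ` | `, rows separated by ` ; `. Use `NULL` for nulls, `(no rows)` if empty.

Sort by amount desc, tiebreak id asc: (347, id=28), (302, id=30), (288, id=20), (268, id=35), (253, id=34) …. Take first 2.

debit | 347 ; transfer | 302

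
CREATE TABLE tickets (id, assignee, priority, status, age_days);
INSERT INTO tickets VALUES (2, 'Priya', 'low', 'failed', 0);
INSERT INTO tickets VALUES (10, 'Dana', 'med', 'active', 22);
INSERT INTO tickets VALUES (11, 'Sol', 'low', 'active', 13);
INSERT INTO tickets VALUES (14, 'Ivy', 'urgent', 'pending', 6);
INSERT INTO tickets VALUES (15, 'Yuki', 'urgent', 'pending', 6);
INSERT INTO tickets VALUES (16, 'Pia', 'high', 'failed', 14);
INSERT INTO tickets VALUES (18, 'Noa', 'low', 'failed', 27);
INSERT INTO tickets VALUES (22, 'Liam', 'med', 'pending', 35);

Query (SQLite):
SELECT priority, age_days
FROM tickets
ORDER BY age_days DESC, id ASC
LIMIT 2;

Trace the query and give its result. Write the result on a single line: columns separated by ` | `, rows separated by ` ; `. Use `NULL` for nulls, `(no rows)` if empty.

med | 35 ; low | 27

Sort by age_days desc, tiebreak id asc: (35, id=22), (27, id=18), (22, id=10), (14, id=16), (13, id=11) …. Take first 2.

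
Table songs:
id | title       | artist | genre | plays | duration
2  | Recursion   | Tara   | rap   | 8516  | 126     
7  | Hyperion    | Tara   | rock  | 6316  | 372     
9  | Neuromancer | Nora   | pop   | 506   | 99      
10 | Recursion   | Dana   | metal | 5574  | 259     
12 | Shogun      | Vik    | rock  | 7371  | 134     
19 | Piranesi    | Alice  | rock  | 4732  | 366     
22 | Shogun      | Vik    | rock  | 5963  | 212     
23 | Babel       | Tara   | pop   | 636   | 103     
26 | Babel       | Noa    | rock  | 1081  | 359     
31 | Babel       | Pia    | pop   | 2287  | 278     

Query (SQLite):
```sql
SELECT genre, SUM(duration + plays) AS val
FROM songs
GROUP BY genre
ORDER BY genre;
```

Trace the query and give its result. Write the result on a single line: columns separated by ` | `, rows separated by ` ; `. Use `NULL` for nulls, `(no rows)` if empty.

For each row compute duration + plays.
Group by genre; take SUM of the expression per group.
  metal: ids {10} → SUM(duration + plays)=5833
  pop: ids {9, 23, 31} → SUM(duration + plays)=3909
  rap: ids {2} → SUM(duration + plays)=8642
  rock: ids {7, 12, 19, 22, 26} → SUM(duration + plays)=26906

metal | 5833 ; pop | 3909 ; rap | 8642 ; rock | 26906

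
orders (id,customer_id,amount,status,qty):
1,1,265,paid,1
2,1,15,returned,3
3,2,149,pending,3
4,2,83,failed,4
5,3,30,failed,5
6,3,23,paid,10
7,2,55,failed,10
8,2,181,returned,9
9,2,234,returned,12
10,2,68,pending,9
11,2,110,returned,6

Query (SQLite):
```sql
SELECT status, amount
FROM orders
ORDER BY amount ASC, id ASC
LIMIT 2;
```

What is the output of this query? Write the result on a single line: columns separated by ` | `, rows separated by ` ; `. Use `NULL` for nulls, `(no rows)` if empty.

Sort by amount asc, tiebreak id asc: (15, id=2), (23, id=6), (30, id=5), (55, id=7), (68, id=10) …. Take first 2.

returned | 15 ; paid | 23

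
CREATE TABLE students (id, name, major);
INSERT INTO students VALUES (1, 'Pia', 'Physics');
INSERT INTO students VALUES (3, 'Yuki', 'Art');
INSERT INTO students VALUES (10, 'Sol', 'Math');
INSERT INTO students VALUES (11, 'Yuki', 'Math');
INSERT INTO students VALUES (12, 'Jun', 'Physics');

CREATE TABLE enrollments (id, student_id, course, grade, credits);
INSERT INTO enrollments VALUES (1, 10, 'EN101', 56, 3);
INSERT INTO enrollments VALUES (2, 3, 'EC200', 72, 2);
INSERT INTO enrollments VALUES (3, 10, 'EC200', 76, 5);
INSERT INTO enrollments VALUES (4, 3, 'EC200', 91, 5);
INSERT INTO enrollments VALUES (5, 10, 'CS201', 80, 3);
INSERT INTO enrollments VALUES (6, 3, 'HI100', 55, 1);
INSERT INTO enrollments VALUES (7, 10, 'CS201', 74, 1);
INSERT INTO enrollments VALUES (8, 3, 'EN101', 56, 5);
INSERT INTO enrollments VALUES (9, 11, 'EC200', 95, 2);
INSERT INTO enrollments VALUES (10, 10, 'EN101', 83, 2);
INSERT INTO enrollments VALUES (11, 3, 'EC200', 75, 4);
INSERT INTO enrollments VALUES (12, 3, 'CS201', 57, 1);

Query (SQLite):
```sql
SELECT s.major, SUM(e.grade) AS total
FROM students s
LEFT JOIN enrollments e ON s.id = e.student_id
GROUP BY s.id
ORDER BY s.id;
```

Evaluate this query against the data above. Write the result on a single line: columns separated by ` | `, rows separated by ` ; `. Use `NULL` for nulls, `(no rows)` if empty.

LEFT JOIN keeps every students row; unmatched ones get NULL for enrollments columns.
Group by students.id and compute SUM(e.grade). SUM over an all-NULL group is NULL.
  1: ids {—} → SUM(e.grade)=NULL
  3: ids {2, 4, 6, 8, 11, 12} → SUM(e.grade)=406
  10: ids {1, 3, 5, 7, 10} → SUM(e.grade)=369
  11: ids {9} → SUM(e.grade)=95
  12: ids {—} → SUM(e.grade)=NULL

Physics | NULL ; Art | 406 ; Math | 369 ; Math | 95 ; Physics | NULL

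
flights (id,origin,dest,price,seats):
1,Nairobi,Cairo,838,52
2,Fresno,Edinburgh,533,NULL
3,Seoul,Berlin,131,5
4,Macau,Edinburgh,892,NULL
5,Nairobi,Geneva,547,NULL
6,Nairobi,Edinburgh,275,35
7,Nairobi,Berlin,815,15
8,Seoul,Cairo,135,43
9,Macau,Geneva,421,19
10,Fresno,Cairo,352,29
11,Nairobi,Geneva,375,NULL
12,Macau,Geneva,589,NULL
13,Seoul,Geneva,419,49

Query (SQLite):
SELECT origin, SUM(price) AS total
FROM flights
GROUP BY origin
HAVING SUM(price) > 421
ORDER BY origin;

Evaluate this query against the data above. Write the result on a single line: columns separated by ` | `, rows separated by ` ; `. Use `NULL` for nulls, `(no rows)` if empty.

Partition flights by origin; compute SUM(price) within each group.
HAVING: keep groups where SUM(price) > 421.
  Fresno: ids {2, 10} → SUM(price)=885
  Macau: ids {4, 9, 12} → SUM(price)=1902
  Nairobi: ids {1, 5, 6, 7, 11} → SUM(price)=2850
  Seoul: ids {3, 8, 13} → SUM(price)=685

Fresno | 885 ; Macau | 1902 ; Nairobi | 2850 ; Seoul | 685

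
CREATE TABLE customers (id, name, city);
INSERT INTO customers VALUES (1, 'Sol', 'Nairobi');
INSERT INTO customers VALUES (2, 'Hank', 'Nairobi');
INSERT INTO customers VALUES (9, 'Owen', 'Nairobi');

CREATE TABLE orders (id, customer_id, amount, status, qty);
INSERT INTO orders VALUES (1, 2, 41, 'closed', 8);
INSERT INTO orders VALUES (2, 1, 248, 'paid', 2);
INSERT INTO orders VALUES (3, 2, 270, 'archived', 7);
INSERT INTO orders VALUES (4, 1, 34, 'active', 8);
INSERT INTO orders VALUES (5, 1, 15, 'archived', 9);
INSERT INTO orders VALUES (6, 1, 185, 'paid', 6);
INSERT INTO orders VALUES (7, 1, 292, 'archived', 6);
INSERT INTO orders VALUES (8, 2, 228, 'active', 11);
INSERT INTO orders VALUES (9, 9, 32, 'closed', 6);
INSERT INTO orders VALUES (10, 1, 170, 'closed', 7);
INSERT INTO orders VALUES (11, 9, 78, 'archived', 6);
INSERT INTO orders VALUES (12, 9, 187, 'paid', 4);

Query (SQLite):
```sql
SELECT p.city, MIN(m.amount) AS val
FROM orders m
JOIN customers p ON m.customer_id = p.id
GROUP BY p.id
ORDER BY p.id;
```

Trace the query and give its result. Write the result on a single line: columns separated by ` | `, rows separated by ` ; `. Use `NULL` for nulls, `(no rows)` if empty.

Nairobi | 15 ; Nairobi | 41 ; Nairobi | 32

Join each orders row to its customers via customer_id.
Group joined rows by customers.id; compute MIN(m.amount) per group.
  1: ids {2, 4, 5, 6, 7, 10} → MIN(m.amount)=15
  2: ids {1, 3, 8} → MIN(m.amount)=41
  9: ids {9, 11, 12} → MIN(m.amount)=32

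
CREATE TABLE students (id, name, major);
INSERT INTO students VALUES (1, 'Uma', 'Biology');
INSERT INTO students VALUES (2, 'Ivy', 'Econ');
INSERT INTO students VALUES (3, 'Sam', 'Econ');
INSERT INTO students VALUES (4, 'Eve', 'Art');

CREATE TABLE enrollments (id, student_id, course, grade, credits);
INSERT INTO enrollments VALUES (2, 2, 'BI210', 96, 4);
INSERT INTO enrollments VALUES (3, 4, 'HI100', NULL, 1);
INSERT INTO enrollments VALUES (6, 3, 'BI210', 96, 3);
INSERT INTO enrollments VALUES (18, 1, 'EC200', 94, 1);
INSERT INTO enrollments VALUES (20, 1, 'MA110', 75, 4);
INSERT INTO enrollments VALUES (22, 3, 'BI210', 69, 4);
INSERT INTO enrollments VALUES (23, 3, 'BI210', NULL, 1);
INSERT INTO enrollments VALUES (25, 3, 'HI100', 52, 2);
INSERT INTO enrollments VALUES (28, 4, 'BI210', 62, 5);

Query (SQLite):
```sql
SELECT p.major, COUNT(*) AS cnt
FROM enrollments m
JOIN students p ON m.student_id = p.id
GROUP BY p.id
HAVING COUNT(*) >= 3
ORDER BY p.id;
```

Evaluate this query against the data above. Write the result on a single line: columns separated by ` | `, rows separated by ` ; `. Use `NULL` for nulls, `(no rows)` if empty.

Join each enrollments row to its students via student_id.
Group joined rows by students.id; compute COUNT(*) per group.
HAVING: keep groups with count ≥ 3.
  1: ids {18, 20} → COUNT(*)=2
  2: ids {2} → COUNT(*)=1
  3: ids {6, 22, 23, 25} → COUNT(*)=4
  4: ids {3, 28} → COUNT(*)=2

Econ | 4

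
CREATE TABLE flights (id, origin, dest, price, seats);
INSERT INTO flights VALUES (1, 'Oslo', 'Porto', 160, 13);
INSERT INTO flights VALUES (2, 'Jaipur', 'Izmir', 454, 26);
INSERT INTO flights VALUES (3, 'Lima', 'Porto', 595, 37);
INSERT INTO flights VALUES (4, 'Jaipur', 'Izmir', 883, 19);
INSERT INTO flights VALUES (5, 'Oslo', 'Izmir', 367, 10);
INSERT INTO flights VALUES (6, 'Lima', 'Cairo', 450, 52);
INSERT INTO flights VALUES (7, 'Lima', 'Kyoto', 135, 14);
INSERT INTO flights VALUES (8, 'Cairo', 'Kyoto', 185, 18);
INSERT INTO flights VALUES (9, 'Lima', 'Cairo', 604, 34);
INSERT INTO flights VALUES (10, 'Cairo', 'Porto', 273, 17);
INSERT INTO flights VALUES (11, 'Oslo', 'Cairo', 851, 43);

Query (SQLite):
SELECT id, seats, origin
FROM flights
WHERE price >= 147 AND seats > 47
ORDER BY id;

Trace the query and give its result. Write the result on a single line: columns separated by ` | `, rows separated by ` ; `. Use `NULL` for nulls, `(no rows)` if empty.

6 | 52 | Lima

price >= 147: ids {1, 2, 3, 4, 5, 6, 8, 9, 10, 11}
seats > 47: ids {6}
Combine with AND.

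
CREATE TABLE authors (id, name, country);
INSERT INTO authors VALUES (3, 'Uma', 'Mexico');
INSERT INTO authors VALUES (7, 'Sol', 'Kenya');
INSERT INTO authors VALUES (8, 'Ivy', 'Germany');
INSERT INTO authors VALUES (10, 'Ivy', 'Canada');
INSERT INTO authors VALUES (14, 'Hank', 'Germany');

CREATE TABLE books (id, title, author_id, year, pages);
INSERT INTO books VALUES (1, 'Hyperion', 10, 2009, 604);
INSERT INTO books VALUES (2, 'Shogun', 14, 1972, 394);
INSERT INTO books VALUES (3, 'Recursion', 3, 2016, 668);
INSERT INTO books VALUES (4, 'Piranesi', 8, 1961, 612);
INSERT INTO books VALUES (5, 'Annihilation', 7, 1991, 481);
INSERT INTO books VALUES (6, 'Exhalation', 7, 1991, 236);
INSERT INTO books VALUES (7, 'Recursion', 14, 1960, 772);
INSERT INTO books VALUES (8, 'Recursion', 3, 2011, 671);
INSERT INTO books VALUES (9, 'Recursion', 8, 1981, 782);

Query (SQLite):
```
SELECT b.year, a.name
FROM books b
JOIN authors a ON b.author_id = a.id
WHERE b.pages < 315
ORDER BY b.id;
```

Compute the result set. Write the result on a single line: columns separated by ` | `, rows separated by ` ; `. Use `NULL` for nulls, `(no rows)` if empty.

Each books row matches the authors row where author_id = authors.id.
Then keep rows with b.pages < 315.

1991 | Sol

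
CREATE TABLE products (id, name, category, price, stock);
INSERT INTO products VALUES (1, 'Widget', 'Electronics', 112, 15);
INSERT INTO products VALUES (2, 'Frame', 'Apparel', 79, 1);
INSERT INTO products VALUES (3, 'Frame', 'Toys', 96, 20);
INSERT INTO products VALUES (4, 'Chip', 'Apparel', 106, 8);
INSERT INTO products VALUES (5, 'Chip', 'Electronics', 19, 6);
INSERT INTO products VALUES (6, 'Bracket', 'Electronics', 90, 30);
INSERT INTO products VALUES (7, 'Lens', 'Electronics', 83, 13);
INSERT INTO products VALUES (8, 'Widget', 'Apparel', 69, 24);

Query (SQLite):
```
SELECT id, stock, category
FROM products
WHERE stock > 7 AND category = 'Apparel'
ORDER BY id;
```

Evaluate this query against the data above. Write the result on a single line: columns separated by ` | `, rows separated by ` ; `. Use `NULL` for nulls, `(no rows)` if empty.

stock > 7: ids {1, 3, 4, 6, 7, 8}
category = 'Apparel': ids {2, 4, 8}
Combine with AND.

4 | 8 | Apparel ; 8 | 24 | Apparel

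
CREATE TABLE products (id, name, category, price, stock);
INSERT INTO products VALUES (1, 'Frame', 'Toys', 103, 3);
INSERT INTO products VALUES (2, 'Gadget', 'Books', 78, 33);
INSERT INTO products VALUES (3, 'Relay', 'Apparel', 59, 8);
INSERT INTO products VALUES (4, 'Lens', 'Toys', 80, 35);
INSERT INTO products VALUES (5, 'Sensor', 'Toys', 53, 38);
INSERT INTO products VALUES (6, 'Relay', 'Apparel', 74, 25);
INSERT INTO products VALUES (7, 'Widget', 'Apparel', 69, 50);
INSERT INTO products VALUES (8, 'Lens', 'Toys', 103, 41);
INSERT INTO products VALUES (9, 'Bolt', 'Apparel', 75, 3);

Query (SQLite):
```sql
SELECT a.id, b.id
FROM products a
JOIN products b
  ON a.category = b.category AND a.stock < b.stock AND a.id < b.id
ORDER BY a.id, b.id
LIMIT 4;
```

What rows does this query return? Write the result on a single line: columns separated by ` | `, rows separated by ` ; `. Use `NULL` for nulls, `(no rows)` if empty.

1 | 4 ; 1 | 5 ; 1 | 8 ; 3 | 6

Pairs (a,b) with same category, a.stock < b.stock, a.id < b.id.
category groups: Apparel:{3,6,7,9} Books:{2} Toys:{1,4,5,8}
Ordered by (a.id, b.id); first 4.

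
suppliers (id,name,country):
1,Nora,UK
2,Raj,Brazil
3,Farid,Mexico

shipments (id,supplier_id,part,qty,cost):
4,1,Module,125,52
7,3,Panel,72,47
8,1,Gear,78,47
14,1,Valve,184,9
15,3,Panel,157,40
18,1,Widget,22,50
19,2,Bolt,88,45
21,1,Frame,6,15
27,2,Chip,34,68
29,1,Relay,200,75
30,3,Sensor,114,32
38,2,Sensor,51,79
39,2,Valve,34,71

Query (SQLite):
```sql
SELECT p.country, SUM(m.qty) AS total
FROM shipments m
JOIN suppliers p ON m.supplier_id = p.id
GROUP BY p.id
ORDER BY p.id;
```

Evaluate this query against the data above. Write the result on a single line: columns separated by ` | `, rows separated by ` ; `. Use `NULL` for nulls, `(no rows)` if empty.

Join each shipments row to its suppliers via supplier_id.
Group joined rows by suppliers.id; compute SUM(m.qty) per group.
  1: ids {4, 8, 14, 18, 21, 29} → SUM(m.qty)=615
  2: ids {19, 27, 38, 39} → SUM(m.qty)=207
  3: ids {7, 15, 30} → SUM(m.qty)=343

UK | 615 ; Brazil | 207 ; Mexico | 343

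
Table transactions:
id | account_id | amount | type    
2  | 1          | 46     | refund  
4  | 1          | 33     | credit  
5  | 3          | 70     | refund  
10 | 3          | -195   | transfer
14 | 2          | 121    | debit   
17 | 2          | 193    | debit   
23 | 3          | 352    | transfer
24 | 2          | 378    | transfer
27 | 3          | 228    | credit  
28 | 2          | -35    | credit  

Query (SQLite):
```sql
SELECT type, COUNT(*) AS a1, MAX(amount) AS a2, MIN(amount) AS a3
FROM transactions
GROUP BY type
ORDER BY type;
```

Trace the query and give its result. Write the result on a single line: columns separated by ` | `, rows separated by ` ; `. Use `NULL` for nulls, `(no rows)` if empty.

credit | 3 | 228 | -35 ; debit | 2 | 193 | 121 ; refund | 2 | 70 | 46 ; transfer | 3 | 378 | -195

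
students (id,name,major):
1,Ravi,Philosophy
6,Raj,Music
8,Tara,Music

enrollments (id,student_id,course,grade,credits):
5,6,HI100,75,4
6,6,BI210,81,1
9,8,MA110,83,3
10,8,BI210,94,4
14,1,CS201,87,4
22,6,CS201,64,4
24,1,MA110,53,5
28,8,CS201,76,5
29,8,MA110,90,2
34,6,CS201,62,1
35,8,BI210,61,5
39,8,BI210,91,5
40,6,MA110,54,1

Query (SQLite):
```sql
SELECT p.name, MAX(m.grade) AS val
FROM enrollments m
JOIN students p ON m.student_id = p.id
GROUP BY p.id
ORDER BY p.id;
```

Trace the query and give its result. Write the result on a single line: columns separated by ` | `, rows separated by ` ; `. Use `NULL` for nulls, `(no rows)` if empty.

Join each enrollments row to its students via student_id.
Group joined rows by students.id; compute MAX(m.grade) per group.
  1: ids {14, 24} → MAX(m.grade)=87
  6: ids {5, 6, 22, 34, 40} → MAX(m.grade)=81
  8: ids {9, 10, 28, 29, 35, 39} → MAX(m.grade)=94

Ravi | 87 ; Raj | 81 ; Tara | 94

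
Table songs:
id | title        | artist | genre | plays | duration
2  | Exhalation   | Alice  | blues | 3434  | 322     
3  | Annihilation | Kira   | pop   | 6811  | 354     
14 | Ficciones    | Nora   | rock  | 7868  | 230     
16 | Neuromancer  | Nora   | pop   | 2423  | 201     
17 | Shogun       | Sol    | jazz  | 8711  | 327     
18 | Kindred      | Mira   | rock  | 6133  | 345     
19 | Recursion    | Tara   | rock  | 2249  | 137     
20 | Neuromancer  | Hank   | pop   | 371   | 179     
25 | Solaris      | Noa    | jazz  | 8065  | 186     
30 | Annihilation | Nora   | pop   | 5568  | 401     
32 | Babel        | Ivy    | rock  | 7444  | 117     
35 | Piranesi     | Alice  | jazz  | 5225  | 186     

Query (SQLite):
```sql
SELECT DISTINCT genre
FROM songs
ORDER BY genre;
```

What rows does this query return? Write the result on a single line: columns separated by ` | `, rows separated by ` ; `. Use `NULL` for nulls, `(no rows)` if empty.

blues ; jazz ; pop ; rock

Collect distinct genre values from songs.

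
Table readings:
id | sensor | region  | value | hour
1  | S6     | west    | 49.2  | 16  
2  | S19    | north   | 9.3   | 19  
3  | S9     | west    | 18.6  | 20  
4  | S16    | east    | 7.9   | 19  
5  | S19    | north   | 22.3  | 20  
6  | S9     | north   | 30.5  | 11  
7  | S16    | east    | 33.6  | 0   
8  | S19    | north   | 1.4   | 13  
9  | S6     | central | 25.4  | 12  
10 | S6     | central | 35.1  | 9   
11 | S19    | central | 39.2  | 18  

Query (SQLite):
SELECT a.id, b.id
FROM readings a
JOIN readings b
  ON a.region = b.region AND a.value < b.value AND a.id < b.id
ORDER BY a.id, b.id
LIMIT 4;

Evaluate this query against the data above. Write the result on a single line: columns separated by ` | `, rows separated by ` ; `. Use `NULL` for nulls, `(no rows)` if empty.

Pairs (a,b) with same region, a.value < b.value, a.id < b.id.
region groups: central:{9,10,11} east:{4,7} north:{2,5,6,8} west:{1,3}
Ordered by (a.id, b.id); first 4.

2 | 5 ; 2 | 6 ; 4 | 7 ; 5 | 6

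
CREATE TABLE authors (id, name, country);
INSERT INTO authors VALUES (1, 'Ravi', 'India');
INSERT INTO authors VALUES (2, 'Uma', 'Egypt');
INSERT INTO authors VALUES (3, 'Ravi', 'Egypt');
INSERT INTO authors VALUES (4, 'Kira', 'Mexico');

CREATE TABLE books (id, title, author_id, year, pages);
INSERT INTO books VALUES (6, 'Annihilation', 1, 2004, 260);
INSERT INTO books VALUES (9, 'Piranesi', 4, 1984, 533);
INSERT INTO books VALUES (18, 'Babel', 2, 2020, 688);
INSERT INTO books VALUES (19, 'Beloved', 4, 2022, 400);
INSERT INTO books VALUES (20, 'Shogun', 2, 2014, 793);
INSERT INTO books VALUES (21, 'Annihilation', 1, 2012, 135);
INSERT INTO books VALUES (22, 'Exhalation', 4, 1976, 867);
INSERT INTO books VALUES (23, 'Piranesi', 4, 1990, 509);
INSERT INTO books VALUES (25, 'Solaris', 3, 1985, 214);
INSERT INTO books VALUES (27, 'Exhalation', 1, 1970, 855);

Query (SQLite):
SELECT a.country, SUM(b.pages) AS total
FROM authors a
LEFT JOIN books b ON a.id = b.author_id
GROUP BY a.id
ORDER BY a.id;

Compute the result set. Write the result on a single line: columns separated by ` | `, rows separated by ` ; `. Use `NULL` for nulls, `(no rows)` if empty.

LEFT JOIN keeps every authors row; unmatched ones get NULL for books columns.
Group by authors.id and compute SUM(b.pages). SUM over an all-NULL group is NULL.
  1: ids {6, 21, 27} → SUM(b.pages)=1250
  2: ids {18, 20} → SUM(b.pages)=1481
  3: ids {25} → SUM(b.pages)=214
  4: ids {9, 19, 22, 23} → SUM(b.pages)=2309

India | 1250 ; Egypt | 1481 ; Egypt | 214 ; Mexico | 2309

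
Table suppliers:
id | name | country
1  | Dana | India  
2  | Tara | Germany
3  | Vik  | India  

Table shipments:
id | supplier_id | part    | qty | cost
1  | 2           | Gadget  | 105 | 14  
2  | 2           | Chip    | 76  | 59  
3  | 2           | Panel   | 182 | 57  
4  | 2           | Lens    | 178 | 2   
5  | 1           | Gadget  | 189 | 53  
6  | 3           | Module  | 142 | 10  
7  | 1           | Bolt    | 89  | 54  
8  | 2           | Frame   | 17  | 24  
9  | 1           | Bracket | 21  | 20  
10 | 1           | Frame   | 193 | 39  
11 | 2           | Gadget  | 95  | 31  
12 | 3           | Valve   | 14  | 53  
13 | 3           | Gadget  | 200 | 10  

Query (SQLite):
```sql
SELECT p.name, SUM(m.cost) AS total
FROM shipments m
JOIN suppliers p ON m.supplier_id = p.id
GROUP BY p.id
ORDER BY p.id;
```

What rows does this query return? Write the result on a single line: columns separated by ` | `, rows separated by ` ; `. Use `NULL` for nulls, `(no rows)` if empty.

Dana | 166 ; Tara | 187 ; Vik | 73

Join each shipments row to its suppliers via supplier_id.
Group joined rows by suppliers.id; compute SUM(m.cost) per group.
  1: ids {5, 7, 9, 10} → SUM(m.cost)=166
  2: ids {1, 2, 3, 4, 8, 11} → SUM(m.cost)=187
  3: ids {6, 12, 13} → SUM(m.cost)=73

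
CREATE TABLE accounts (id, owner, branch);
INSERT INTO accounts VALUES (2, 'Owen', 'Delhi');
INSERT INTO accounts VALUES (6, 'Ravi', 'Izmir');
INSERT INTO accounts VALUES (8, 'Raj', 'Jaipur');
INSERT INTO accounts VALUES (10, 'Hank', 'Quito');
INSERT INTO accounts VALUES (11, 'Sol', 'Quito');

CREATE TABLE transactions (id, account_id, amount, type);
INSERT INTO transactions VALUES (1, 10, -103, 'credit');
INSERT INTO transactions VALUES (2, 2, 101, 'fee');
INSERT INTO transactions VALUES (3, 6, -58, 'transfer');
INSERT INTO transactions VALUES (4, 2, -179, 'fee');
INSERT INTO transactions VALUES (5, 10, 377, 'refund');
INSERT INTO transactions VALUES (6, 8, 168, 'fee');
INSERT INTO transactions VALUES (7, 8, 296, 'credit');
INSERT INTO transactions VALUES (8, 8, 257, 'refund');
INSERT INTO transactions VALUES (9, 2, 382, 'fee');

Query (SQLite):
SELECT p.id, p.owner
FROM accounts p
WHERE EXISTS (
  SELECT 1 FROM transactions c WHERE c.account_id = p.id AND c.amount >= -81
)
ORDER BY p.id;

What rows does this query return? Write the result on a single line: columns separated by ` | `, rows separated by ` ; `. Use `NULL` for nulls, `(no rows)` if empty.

2 | Owen ; 6 | Ravi ; 8 | Raj ; 10 | Hank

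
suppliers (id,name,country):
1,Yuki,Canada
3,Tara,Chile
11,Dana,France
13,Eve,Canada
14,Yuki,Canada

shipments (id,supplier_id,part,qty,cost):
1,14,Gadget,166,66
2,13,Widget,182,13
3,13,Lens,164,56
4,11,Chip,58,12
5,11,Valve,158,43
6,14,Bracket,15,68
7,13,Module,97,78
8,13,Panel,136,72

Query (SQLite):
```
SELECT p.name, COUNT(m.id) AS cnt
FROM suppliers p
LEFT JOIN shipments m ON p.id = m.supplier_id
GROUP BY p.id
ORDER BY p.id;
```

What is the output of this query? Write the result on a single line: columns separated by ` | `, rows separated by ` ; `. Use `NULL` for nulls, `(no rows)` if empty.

Yuki | 0 ; Tara | 0 ; Dana | 2 ; Eve | 4 ; Yuki | 2

LEFT JOIN keeps every suppliers row; unmatched ones get NULL for shipments columns.
Group by suppliers.id and compute COUNT(m.id). COUNT(col) of an all-NULL group is 0.
  1: ids {—} → COUNT(m.id)=0
  3: ids {—} → COUNT(m.id)=0
  11: ids {4, 5} → COUNT(m.id)=2
  13: ids {2, 3, 7, 8} → COUNT(m.id)=4
  14: ids {1, 6} → COUNT(m.id)=2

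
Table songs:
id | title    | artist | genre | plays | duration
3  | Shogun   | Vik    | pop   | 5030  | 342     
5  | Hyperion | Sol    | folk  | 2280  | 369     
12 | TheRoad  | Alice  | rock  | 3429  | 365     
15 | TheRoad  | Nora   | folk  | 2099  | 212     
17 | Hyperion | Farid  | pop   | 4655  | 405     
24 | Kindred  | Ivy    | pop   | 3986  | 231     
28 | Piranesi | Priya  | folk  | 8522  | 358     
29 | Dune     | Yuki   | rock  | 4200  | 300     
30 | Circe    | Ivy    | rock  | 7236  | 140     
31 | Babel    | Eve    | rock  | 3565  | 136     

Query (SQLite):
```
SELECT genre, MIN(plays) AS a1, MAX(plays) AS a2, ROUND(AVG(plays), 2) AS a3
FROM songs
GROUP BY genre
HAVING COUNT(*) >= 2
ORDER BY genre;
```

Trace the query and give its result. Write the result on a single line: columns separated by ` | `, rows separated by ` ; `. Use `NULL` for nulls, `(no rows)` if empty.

Group songs by genre.
Per group compute: MIN(plays), MAX(plays), ROUND(AVG(plays), 2).
HAVING: drop groups with fewer than 2 rows.
  folk: ids {5, 15, 28} → MIN(plays)=2099, MAX(plays)=8522, ROUND(AVG(plays), 2)=4300.33
  pop: ids {3, 17, 24} → MIN(plays)=3986, MAX(plays)=5030, ROUND(AVG(plays), 2)=4557
  rock: ids {12, 29, 30, 31} → MIN(plays)=3429, MAX(plays)=7236, ROUND(AVG(plays), 2)=4607.5

folk | 2099 | 8522 | 4300.33 ; pop | 3986 | 5030 | 4557 ; rock | 3429 | 7236 | 4607.5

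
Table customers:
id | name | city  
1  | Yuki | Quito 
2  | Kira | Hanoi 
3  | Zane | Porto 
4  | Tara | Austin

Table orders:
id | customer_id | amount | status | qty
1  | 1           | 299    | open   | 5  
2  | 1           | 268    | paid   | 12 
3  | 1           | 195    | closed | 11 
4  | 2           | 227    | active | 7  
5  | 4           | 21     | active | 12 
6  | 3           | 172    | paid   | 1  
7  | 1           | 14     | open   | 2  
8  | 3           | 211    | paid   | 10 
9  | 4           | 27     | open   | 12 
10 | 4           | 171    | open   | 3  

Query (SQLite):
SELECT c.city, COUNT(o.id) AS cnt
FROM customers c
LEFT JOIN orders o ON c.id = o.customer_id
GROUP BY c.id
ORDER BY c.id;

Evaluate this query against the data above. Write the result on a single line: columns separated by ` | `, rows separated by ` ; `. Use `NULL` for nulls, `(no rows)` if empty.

LEFT JOIN keeps every customers row; unmatched ones get NULL for orders columns.
Group by customers.id and compute COUNT(o.id). COUNT(col) of an all-NULL group is 0.
  1: ids {1, 2, 3, 7} → COUNT(o.id)=4
  2: ids {4} → COUNT(o.id)=1
  3: ids {6, 8} → COUNT(o.id)=2
  4: ids {5, 9, 10} → COUNT(o.id)=3

Quito | 4 ; Hanoi | 1 ; Porto | 2 ; Austin | 3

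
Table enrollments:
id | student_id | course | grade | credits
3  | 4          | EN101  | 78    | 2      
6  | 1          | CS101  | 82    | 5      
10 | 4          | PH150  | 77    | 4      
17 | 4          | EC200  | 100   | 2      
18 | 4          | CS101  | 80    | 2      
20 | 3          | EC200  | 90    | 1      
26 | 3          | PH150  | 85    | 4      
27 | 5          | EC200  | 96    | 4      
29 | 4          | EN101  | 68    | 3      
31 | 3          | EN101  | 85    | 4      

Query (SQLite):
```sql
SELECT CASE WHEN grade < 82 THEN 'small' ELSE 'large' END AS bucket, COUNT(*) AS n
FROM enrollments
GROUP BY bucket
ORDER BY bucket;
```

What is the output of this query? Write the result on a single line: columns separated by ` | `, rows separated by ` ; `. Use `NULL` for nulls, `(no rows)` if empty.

Bucket rows by grade < 82 → 'small' else 'large'; count each bucket.

large | 6 ; small | 4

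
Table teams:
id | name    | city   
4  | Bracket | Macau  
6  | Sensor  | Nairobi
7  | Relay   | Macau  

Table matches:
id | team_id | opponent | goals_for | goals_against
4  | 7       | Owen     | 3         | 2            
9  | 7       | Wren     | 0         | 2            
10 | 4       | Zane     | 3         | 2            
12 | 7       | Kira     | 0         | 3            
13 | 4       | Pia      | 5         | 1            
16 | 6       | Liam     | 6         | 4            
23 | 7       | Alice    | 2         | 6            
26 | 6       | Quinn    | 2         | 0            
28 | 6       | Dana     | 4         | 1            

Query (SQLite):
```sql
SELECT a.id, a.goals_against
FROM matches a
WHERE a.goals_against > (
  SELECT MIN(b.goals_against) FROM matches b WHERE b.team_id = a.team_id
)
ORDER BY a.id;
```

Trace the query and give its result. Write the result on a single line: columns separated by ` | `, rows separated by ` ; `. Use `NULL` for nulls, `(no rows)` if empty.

10 | 2 ; 12 | 3 ; 16 | 4 ; 23 | 6 ; 28 | 1

For each matches row a, compute MIN(goals_against) over rows sharing a.team_id.
Keep row a if a.goals_against > that per-group MIN.
  team_id=4: MIN(goals_against) = 1
  team_id=6: MIN(goals_against) = 0
  team_id=7: MIN(goals_against) = 2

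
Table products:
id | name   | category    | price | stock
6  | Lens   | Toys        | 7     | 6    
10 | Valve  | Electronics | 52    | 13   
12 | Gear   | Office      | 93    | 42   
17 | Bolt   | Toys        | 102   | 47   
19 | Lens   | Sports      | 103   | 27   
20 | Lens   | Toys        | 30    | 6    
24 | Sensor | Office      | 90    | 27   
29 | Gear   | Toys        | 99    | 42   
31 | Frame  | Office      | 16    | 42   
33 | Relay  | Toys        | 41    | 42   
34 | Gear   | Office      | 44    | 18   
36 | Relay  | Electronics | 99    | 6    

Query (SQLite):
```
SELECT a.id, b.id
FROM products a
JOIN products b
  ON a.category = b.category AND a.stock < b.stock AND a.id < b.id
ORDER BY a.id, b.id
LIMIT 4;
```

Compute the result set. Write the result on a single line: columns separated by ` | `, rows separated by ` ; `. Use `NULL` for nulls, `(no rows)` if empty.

Pairs (a,b) with same category, a.stock < b.stock, a.id < b.id.
category groups: Electronics:{10,36} Office:{12,24,31,34} Sports:{19} Toys:{6,17,20,29,33}
Ordered by (a.id, b.id); first 4.

6 | 17 ; 6 | 29 ; 6 | 33 ; 20 | 29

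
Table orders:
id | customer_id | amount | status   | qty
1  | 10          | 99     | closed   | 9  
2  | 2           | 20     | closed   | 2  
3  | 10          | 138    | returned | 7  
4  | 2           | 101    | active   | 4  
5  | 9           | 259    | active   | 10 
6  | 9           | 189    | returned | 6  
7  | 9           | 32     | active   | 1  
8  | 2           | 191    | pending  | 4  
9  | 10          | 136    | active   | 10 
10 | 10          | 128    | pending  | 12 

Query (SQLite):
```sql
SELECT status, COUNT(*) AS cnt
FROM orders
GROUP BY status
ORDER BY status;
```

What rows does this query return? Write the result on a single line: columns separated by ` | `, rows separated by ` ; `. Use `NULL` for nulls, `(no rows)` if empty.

active | 4 ; closed | 2 ; pending | 2 ; returned | 2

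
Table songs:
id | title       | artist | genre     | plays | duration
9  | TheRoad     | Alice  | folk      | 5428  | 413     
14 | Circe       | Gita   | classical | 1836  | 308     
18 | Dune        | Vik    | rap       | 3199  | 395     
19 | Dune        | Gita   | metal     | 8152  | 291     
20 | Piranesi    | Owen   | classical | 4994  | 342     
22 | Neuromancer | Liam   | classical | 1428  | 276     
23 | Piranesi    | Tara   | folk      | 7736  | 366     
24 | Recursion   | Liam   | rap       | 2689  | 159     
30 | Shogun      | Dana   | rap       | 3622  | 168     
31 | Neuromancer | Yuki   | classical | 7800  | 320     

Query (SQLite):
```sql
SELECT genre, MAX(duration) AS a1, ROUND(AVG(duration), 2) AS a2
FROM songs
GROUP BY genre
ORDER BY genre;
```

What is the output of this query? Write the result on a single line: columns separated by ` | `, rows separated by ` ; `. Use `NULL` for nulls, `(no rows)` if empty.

Group songs by genre.
Per group compute: MAX(duration), ROUND(AVG(duration), 2).
  classical: ids {14, 20, 22, 31} → MAX(duration)=342, ROUND(AVG(duration), 2)=311.5
  folk: ids {9, 23} → MAX(duration)=413, ROUND(AVG(duration), 2)=389.5
  metal: ids {19} → MAX(duration)=291, ROUND(AVG(duration), 2)=291
  rap: ids {18, 24, 30} → MAX(duration)=395, ROUND(AVG(duration), 2)=240.67

classical | 342 | 311.5 ; folk | 413 | 389.5 ; metal | 291 | 291 ; rap | 395 | 240.67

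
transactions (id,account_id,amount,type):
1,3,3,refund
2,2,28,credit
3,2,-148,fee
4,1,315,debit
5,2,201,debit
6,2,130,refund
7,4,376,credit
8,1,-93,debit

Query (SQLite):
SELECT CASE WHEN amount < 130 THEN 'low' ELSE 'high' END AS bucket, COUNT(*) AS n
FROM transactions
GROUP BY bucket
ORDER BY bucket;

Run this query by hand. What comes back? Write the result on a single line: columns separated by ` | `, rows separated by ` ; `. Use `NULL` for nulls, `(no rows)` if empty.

high | 4 ; low | 4

Bucket rows by amount < 130 → 'low' else 'high'; count each bucket.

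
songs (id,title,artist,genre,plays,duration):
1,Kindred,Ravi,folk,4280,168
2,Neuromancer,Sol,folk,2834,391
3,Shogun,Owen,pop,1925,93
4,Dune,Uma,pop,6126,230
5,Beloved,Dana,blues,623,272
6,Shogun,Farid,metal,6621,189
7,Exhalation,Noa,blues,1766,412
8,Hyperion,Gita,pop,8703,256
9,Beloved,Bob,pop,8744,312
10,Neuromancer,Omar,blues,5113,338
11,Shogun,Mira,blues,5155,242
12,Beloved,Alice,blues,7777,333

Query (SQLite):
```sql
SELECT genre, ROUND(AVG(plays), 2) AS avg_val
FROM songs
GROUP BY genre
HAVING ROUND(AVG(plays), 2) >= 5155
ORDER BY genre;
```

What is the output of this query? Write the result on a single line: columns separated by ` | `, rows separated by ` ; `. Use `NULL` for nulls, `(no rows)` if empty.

Partition songs by genre; compute ROUND(AVG(plays), 2) within each group.
HAVING: keep groups where ROUND(AVG(plays), 2) >= 5155.
  blues: ids {5, 7, 10, 11, 12} → ROUND(AVG(plays), 2)=4086.8
  folk: ids {1, 2} → ROUND(AVG(plays), 2)=3557
  metal: ids {6} → ROUND(AVG(plays), 2)=6621
  pop: ids {3, 4, 8, 9} → ROUND(AVG(plays), 2)=6374.5

metal | 6621 ; pop | 6374.5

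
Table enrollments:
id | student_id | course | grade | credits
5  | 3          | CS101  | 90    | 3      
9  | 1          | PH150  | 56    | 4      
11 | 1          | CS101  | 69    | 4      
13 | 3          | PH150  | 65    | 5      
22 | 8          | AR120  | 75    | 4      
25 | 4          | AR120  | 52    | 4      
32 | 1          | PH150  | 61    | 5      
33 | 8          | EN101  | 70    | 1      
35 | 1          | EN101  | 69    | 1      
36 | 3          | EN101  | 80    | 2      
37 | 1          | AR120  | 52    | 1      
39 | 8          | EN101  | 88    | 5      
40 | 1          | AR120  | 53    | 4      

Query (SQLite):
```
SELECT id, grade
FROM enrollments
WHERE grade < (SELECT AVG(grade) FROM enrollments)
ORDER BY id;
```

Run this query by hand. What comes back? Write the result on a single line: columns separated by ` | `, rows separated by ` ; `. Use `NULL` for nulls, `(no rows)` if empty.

Scalar subquery: AVG(grade) over all enrollments rows = 67.692308 (≈; comparison uses full precision).
Keep rows where grade < that value.

9 | 56 ; 13 | 65 ; 25 | 52 ; 32 | 61 ; 37 | 52 ; 40 | 53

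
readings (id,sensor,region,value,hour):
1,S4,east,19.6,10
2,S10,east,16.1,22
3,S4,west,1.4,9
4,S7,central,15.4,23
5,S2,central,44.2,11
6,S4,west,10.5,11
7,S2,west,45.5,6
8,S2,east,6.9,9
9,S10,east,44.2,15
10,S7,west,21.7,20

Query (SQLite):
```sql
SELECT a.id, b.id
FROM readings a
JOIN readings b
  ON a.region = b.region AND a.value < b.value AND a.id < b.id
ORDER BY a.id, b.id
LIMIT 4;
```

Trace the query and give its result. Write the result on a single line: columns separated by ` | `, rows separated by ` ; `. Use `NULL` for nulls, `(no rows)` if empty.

1 | 9 ; 2 | 9 ; 3 | 6 ; 3 | 7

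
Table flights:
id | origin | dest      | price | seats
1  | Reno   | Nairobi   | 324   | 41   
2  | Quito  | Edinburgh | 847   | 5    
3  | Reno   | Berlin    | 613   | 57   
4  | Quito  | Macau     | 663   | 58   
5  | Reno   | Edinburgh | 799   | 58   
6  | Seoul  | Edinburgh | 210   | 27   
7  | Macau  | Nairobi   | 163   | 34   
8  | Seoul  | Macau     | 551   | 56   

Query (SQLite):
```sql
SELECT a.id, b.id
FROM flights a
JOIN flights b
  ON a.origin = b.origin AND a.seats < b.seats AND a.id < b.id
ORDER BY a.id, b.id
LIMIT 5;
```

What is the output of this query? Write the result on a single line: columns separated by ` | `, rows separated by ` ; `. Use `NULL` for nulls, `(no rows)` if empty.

Pairs (a,b) with same origin, a.seats < b.seats, a.id < b.id.
origin groups: Macau:{7} Quito:{2,4} Reno:{1,3,5} Seoul:{6,8}
Ordered by (a.id, b.id); first 5.

1 | 3 ; 1 | 5 ; 2 | 4 ; 3 | 5 ; 6 | 8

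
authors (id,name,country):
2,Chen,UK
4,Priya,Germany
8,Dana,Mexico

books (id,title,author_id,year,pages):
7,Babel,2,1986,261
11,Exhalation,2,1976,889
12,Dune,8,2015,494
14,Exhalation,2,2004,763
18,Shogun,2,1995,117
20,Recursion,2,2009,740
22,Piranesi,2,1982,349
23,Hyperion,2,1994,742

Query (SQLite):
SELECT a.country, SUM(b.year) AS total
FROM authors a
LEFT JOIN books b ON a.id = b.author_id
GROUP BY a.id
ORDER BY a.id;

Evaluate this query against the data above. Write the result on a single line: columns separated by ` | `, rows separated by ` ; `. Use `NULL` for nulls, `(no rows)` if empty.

LEFT JOIN keeps every authors row; unmatched ones get NULL for books columns.
Group by authors.id and compute SUM(b.year). SUM over an all-NULL group is NULL.
  2: ids {7, 11, 14, 18, 20, 22, 23} → SUM(b.year)=13946
  4: ids {—} → SUM(b.year)=NULL
  8: ids {12} → SUM(b.year)=2015

UK | 13946 ; Germany | NULL ; Mexico | 2015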